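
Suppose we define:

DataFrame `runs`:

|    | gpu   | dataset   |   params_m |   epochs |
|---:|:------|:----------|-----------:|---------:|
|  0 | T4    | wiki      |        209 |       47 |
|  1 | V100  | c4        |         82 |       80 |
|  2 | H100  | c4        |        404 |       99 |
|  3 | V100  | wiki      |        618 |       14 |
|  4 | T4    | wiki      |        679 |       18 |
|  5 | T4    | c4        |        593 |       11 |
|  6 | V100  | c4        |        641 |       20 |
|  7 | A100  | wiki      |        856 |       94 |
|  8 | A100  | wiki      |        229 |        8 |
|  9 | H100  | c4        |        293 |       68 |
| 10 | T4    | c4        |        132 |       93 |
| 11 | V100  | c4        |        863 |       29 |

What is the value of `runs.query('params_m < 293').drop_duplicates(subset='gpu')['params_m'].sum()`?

filter rows where params_m < 293:
     gpu dataset  params_m  epochs
0     T4    wiki       209      47
1   V100      c4        82      80
8   A100    wiki       229       8
10    T4      c4       132      93
drop duplicate gpu (keep=first):
    gpu dataset  params_m  epochs
0    T4    wiki       209      47
1  V100      c4        82      80
8  A100    wiki       229       8
Taking the sum of column 'params_m' gives 520.

520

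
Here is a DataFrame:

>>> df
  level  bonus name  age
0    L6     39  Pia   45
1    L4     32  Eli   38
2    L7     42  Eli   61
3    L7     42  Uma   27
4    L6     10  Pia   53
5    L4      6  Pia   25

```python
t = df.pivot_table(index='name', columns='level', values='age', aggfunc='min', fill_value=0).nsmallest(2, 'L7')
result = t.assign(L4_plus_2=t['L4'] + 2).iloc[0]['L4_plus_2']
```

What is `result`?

27

pivot: rows=name, cols=level, min(age):
level  L4  L6  L7
name             
Eli    38   0  61
Pia    25  45   0
Uma     0   0  27
take 2 rows with smallest L7:
level  L4  L6  L7
name             
Pia    25  45   0
Uma     0   0  27
add column L4_plus_2 = t['L4'] + 2:
level  L4  L6  L7  L4_plus_2
name                        
Pia    25  45   0         27
Uma     0   0  27          2
Hence 27.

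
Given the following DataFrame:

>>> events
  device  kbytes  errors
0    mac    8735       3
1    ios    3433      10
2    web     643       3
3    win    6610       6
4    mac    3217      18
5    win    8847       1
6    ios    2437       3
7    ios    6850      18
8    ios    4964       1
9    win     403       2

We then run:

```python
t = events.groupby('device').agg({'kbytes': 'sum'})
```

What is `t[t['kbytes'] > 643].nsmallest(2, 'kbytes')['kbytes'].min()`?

11952

group by device, sum of kbytes:
        kbytes
device        
ios      17684
mac      11952
web        643
win      15860
filter rows where kbytes > 643:
        kbytes
device        
ios      17684
mac      11952
win      15860
take 2 rows with smallest kbytes:
        kbytes
device        
mac      11952
win      15860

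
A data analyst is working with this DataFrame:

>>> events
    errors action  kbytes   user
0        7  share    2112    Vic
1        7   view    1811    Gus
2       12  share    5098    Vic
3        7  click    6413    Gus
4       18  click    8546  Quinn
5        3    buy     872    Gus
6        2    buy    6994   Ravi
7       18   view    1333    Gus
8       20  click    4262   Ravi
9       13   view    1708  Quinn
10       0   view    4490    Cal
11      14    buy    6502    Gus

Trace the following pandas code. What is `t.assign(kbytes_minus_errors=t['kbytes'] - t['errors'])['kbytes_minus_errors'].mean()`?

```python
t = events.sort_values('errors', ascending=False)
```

4168.33333333

sort by errors descending:
    errors action  kbytes   user
8       20  click    4262   Ravi
4       18  click    8546  Quinn
7       18   view    1333    Gus
11      14    buy    6502    Gus
9       13   view    1708  Quinn
2       12  share    5098    Vic
0        7  share    2112    Vic
1        7   view    1811    Gus
3        7  click    6413    Gus
5        3    buy     872    Gus
6        2    buy    6994   Ravi
10       0   view    4490    Cal
add column kbytes_minus_errors = t['kbytes'] - t['errors']:
    errors action  kbytes   user  kbytes_minus_errors
8       20  click    4262   Ravi                 4242
4       18  click    8546  Quinn                 8528
7       18   view    1333    Gus                 1315
11      14    buy    6502    Gus                 6488
9       13   view    1708  Quinn                 1695
2       12  share    5098    Vic                 5086
0        7  share    2112    Vic                 2105
1        7   view    1811    Gus                 1804
3        7  click    6413    Gus                 6406
5        3    buy     872    Gus                  869
6        2    buy    6994   Ravi                 6992
10       0   view    4490    Cal                 4490
Reading off the mean of column 'kbytes_minus_errors', we get 4168.33333333.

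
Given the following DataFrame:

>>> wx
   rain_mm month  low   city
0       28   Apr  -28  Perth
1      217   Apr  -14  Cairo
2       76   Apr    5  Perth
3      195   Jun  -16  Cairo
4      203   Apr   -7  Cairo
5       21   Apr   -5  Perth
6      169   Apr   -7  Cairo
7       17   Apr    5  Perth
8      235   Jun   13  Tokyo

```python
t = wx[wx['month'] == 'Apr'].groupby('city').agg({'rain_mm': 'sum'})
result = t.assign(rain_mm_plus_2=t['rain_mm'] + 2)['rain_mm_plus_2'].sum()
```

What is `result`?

filter rows where month == 'Apr':
   rain_mm month  low   city
0       28   Apr  -28  Perth
1      217   Apr  -14  Cairo
2       76   Apr    5  Perth
4      203   Apr   -7  Cairo
5       21   Apr   -5  Perth
6      169   Apr   -7  Cairo
7       17   Apr    5  Perth
group by city, sum of rain_mm:
       rain_mm
city          
Cairo      589
Perth      142
add column rain_mm_plus_2 = t['rain_mm'] + 2:
       rain_mm  rain_mm_plus_2
city                          
Cairo      589             591
Perth      142             144
So sum() = 735.

735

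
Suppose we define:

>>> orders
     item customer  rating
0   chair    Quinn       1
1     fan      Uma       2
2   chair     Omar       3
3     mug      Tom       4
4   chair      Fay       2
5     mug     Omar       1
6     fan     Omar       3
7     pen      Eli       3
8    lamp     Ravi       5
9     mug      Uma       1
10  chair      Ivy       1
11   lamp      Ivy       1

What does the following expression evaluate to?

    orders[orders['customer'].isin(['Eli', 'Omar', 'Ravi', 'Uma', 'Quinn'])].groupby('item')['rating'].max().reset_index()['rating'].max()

filter rows where customer in ['Eli', 'Omar', 'Ravi', 'Uma', 'Quinn']:
    item customer  rating
0  chair    Quinn       1
1    fan      Uma       2
2  chair     Omar       3
5    mug     Omar       1
6    fan     Omar       3
7    pen      Eli       3
8   lamp     Ravi       5
9    mug      Uma       1
group by item, max of rating:
item
chair    3
fan      3
lamp     5
mug      1
pen      3
Name: rating, dtype: int64
reset_index():
    item  rating
0  chair       3
1    fan       3
2   lamp       5
3    mug       1
4    pen       3

5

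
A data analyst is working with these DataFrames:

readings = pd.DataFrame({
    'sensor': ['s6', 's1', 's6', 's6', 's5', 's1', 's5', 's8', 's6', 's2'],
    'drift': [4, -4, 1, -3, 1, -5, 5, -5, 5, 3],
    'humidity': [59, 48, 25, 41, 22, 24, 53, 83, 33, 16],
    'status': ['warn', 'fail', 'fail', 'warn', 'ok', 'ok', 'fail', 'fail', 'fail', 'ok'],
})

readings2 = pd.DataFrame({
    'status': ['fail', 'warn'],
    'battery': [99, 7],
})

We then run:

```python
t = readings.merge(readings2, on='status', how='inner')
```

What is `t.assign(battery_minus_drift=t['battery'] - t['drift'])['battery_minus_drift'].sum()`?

506

merge on 'status' (how='inner') → 7 rows:
  sensor  drift  humidity status  battery
0     s6      4        59   warn        7
1     s1     -4        48   fail       99
2     s6      1        25   fail       99
3     s6     -3        41   warn        7
4     s5      5        53   fail       99
5     s8     -5        83   fail       99
6     s6      5        33   fail       99
add column battery_minus_drift = t['battery'] - t['drift']:
  sensor  drift  humidity status  battery  battery_minus_drift
0     s6      4        59   warn        7                    3
1     s1     -4        48   fail       99                  103
2     s6      1        25   fail       99                   98
3     s6     -3        41   warn        7                   10
4     s5      5        53   fail       99                   94
5     s8     -5        83   fail       99                  104
6     s6      5        33   fail       99                   94
Finally, sum of column 'battery_minus_drift' = 506.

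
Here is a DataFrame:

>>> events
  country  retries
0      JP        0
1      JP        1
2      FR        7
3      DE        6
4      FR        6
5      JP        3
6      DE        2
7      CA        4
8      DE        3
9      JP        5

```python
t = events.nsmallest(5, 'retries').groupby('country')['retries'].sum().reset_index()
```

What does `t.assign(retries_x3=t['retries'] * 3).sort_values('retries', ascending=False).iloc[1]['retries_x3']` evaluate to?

take 5 rows with smallest retries:
  country  retries
0      JP        0
1      JP        1
6      DE        2
5      JP        3
8      DE        3
group by country, sum of retries:
country
DE    5
JP    4
Name: retries, dtype: int64
reset_index():
  country  retries
0      DE        5
1      JP        4
add column retries_x3 = t['retries'] * 3:
  country  retries  retries_x3
0      DE        5          15
1      JP        4          12
sort by retries descending:
  country  retries  retries_x3
0      DE        5          15
1      JP        4          12

12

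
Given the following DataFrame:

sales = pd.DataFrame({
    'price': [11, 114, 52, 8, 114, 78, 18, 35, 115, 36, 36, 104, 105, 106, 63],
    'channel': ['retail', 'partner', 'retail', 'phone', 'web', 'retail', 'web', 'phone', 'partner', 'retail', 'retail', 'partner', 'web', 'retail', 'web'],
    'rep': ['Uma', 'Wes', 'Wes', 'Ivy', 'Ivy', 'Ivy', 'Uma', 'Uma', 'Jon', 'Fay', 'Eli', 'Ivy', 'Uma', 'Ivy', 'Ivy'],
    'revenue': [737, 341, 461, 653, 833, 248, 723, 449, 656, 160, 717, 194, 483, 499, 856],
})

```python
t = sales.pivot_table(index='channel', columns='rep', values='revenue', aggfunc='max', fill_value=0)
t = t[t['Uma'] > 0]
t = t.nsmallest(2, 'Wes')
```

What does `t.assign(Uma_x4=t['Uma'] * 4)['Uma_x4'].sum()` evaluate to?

4688

pivot: rows=channel, cols=rep, max(revenue):
rep      Eli  Fay  Ivy  Jon  Uma  Wes
channel                              
partner    0    0  194  656    0  341
phone      0    0  653    0  449    0
retail   717  160  499    0  737  461
web        0    0  856    0  723    0
filter rows where Uma > 0:
rep      Eli  Fay  Ivy  Jon  Uma  Wes
channel                              
phone      0    0  653    0  449    0
retail   717  160  499    0  737  461
web        0    0  856    0  723    0
take 2 rows with smallest Wes:
rep      Eli  Fay  Ivy  Jon  Uma  Wes
channel                              
phone      0    0  653    0  449    0
web        0    0  856    0  723    0
add column Uma_x4 = t['Uma'] * 4:
rep      Eli  Fay  Ivy  Jon  Uma  Wes  Uma_x4
channel                                      
phone      0    0  653    0  449    0    1796
web        0    0  856    0  723    0    2892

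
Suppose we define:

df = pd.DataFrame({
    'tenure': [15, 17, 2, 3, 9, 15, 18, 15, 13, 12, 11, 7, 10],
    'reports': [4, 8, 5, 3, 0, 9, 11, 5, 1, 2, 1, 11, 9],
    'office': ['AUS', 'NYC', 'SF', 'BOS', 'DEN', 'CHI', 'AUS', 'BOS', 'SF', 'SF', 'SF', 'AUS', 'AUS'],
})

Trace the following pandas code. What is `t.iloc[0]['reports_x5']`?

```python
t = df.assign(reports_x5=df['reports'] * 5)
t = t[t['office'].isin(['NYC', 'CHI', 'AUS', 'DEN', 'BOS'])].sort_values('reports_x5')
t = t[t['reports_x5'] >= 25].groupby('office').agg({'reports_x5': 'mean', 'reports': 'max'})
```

51.6666666667

add column reports_x5 = df['reports'] * 5:
    tenure  reports office  reports_x5
0       15        4    AUS          20
1       17        8    NYC          40
2        2        5     SF          25
3        3        3    BOS          15
4        9        0    DEN           0
5       15        9    CHI          45
6       18       11    AUS          55
7       15        5    BOS          25
8       13        1     SF           5
9       12        2     SF          10
10      11        1     SF           5
11       7       11    AUS          55
12      10        9    AUS          45
filter rows where office in ['NYC', 'CHI', 'AUS', 'DEN', 'BOS']:
    tenure  reports office  reports_x5
0       15        4    AUS          20
1       17        8    NYC          40
3        3        3    BOS          15
4        9        0    DEN           0
5       15        9    CHI          45
6       18       11    AUS          55
7       15        5    BOS          25
11       7       11    AUS          55
12      10        9    AUS          45
sort by reports_x5:
    tenure  reports office  reports_x5
4        9        0    DEN           0
3        3        3    BOS          15
0       15        4    AUS          20
7       15        5    BOS          25
1       17        8    NYC          40
5       15        9    CHI          45
12      10        9    AUS          45
6       18       11    AUS          55
11       7       11    AUS          55
filter rows where reports_x5 >= 25:
    tenure  reports office  reports_x5
7       15        5    BOS          25
1       17        8    NYC          40
5       15        9    CHI          45
12      10        9    AUS          45
6       18       11    AUS          55
11       7       11    AUS          55
group by office: mean(reports_x5), max(reports):
        reports_x5  reports
office                     
AUS      51.666667       11
BOS      25.000000        5
CHI      45.000000        9
NYC      40.000000        8
Taking the value at position 0, column 'reports_x5' gives 51.6666666667.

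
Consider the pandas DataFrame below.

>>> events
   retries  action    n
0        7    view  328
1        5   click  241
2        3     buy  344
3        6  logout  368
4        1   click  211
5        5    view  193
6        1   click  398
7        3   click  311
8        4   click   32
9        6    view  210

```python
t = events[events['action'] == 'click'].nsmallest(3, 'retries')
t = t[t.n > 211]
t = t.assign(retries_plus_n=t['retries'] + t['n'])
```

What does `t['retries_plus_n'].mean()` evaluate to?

356.5

filter rows where action == 'click':
   retries action    n
1        5  click  241
4        1  click  211
6        1  click  398
7        3  click  311
8        4  click   32
take 3 rows with smallest retries:
   retries action    n
4        1  click  211
6        1  click  398
7        3  click  311
filter rows where n > 211:
   retries action    n
6        1  click  398
7        3  click  311
add column retries_plus_n = t['retries'] + t['n']:
   retries action    n  retries_plus_n
6        1  click  398             399
7        3  click  311             314
The mean of column 'retries_plus_n' is 356.5.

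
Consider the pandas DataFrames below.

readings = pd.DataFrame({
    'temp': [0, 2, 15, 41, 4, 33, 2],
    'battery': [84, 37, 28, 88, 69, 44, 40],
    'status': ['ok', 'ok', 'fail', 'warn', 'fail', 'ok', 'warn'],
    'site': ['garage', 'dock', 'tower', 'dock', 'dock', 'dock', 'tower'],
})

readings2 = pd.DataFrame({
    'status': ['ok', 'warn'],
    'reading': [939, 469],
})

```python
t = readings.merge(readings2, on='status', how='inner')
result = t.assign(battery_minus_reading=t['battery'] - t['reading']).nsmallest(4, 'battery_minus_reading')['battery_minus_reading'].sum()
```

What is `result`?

-3081

merge on 'status' (how='inner') → 5 rows:
   temp  battery status    site  reading
0     0       84     ok  garage      939
1     2       37     ok    dock      939
2    41       88   warn    dock      469
3    33       44     ok    dock      939
4     2       40   warn   tower      469
add column battery_minus_reading = t['battery'] - t['reading']:
   temp  battery status    site  reading  battery_minus_reading
0     0       84     ok  garage      939                   -855
1     2       37     ok    dock      939                   -902
2    41       88   warn    dock      469                   -381
3    33       44     ok    dock      939                   -895
4     2       40   warn   tower      469                   -429
take 4 rows with smallest battery_minus_reading:
   temp  battery status    site  reading  battery_minus_reading
1     2       37     ok    dock      939                   -902
3    33       44     ok    dock      939                   -895
0     0       84     ok  garage      939                   -855
4     2       40   warn   tower      469                   -429
So sum() = -3081.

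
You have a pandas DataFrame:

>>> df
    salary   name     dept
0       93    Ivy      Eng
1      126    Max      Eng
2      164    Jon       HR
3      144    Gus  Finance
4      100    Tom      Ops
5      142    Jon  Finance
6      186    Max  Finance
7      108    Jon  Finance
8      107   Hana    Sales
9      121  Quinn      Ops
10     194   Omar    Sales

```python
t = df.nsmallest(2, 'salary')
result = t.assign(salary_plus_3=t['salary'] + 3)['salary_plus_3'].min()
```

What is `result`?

96

take 2 rows with smallest salary:
   salary name dept
0      93  Ivy  Eng
4     100  Tom  Ops
add column salary_plus_3 = t['salary'] + 3:
   salary name dept  salary_plus_3
0      93  Ivy  Eng             96
4     100  Tom  Ops            103
Finally, min of column 'salary_plus_3' = 96.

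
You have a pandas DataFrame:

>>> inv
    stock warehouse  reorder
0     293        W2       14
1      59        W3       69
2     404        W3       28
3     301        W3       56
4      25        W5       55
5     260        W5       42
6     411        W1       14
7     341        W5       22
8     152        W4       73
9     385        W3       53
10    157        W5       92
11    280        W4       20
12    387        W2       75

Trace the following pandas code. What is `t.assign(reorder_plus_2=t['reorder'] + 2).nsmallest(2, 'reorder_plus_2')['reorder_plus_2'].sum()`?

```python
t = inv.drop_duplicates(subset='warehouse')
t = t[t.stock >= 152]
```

32

drop duplicate warehouse (keep=first):
   stock warehouse  reorder
0    293        W2       14
1     59        W3       69
4     25        W5       55
6    411        W1       14
8    152        W4       73
filter rows where stock >= 152:
   stock warehouse  reorder
0    293        W2       14
6    411        W1       14
8    152        W4       73
add column reorder_plus_2 = t['reorder'] + 2:
   stock warehouse  reorder  reorder_plus_2
0    293        W2       14              16
6    411        W1       14              16
8    152        W4       73              75
take 2 rows with smallest reorder_plus_2:
   stock warehouse  reorder  reorder_plus_2
0    293        W2       14              16
6    411        W1       14              16
So sum() = 32.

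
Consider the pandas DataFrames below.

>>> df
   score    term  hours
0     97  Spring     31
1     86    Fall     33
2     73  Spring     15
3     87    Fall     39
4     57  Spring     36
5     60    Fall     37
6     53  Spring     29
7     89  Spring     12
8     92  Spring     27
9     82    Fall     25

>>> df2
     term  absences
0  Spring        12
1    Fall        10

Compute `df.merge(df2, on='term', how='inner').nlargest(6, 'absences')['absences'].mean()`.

merge on 'term' (how='inner') → 10 rows:
   score    term  hours  absences
0     97  Spring     31        12
1     86    Fall     33        10
2     73  Spring     15        12
3     87    Fall     39        10
4     57  Spring     36        12
5     60    Fall     37        10
6     53  Spring     29        12
7     89  Spring     12        12
8     92  Spring     27        12
9     82    Fall     25        10
take 6 rows with largest absences:
   score    term  hours  absences
0     97  Spring     31        12
2     73  Spring     15        12
4     57  Spring     36        12
6     53  Spring     29        12
7     89  Spring     12        12
8     92  Spring     27        12

12.0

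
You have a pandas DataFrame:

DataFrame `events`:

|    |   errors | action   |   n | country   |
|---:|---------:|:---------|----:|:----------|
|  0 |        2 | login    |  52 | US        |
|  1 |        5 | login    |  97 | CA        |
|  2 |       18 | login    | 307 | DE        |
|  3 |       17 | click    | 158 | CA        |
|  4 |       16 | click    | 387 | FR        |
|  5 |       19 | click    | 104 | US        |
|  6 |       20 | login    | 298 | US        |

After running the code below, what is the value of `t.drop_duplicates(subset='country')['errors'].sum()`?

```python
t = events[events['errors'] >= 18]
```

37

filter rows where errors >= 18:
   errors action    n country
2      18  login  307      DE
5      19  click  104      US
6      20  login  298      US
drop duplicate country (keep=first):
   errors action    n country
2      18  login  307      DE
5      19  click  104      US
So sum() = 37.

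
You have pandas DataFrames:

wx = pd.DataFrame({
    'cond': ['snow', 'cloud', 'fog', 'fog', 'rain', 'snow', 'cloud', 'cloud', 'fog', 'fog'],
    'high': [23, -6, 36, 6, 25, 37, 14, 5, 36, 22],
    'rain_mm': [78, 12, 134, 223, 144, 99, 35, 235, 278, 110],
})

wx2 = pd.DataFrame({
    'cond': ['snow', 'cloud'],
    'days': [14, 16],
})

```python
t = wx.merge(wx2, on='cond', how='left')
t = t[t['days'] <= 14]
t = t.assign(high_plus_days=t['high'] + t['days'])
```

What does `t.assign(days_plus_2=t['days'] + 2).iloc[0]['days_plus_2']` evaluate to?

merge on 'cond' (how='left') → 10 rows:
    cond  high  rain_mm  days
0   snow    23       78  14.0
1  cloud    -6       12  16.0
2    fog    36      134   NaN
3    fog     6      223   NaN
4   rain    25      144   NaN
5   snow    37       99  14.0
6  cloud    14       35  16.0
7  cloud     5      235  16.0
8    fog    36      278   NaN
9    fog    22      110   NaN
filter rows where days <= 14:
   cond  high  rain_mm  days
0  snow    23       78  14.0
5  snow    37       99  14.0
add column high_plus_days = t['high'] + t['days']:
   cond  high  rain_mm  days  high_plus_days
0  snow    23       78  14.0            37.0
5  snow    37       99  14.0            51.0
add column days_plus_2 = t['days'] + 2:
   cond  high  rain_mm  days  high_plus_days  days_plus_2
0  snow    23       78  14.0            37.0         16.0
5  snow    37       99  14.0            51.0         16.0
Then the value at position 0, column 'days_plus_2': 16.0

16.0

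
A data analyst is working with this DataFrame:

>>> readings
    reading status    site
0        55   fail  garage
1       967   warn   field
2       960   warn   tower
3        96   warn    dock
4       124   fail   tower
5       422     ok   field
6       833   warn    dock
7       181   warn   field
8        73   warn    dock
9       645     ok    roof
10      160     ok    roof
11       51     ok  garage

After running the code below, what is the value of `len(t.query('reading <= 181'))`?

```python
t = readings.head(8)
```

4

take first 8 rows:
   reading status    site
0       55   fail  garage
1      967   warn   field
2      960   warn   tower
3       96   warn    dock
4      124   fail   tower
5      422     ok   field
6      833   warn    dock
7      181   warn   field
filter rows where reading <= 181:
   reading status    site
0       55   fail  garage
3       96   warn    dock
4      124   fail   tower
7      181   warn   field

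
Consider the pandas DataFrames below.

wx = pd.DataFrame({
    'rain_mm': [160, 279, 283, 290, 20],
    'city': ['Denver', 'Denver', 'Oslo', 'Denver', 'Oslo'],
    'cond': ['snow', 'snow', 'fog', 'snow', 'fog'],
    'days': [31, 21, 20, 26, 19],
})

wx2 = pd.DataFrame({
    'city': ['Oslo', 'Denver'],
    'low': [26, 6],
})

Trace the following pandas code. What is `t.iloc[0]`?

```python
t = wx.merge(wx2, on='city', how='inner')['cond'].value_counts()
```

3

merge on 'city' (how='inner') → 5 rows:
   rain_mm    city  cond  days  low
0      160  Denver  snow    31    6
1      279  Denver  snow    21    6
2      283    Oslo   fog    20   26
3      290  Denver  snow    26    6
4       20    Oslo   fog    19   26
value_counts of cond:
cond
snow    3
fog     2
Name: count, dtype: int64
Reading off the value at position 0, we get 3.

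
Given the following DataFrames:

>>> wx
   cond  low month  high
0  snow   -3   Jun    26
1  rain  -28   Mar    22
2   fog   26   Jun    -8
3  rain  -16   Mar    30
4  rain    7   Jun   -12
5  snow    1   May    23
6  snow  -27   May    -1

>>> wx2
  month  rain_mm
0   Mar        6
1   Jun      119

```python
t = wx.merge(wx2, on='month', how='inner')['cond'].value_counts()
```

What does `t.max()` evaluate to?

3

merge on 'month' (how='inner') → 5 rows:
   cond  low month  high  rain_mm
0  snow   -3   Jun    26      119
1  rain  -28   Mar    22        6
2   fog   26   Jun    -8      119
3  rain  -16   Mar    30        6
4  rain    7   Jun   -12      119
value_counts of cond:
cond
rain    3
snow    1
fog     1
Name: count, dtype: int64
So max() = 3.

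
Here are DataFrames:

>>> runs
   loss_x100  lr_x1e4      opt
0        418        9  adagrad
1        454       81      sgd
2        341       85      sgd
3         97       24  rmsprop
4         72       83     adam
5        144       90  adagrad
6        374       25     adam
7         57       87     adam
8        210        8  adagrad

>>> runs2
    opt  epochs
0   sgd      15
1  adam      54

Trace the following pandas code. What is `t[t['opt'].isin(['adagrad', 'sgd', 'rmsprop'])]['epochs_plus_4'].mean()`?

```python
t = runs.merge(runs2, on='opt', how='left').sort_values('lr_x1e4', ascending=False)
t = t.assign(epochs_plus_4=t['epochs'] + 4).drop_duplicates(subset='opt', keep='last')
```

merge on 'opt' (how='left') → 9 rows:
   loss_x100  lr_x1e4      opt  epochs
0        418        9  adagrad     NaN
1        454       81      sgd    15.0
2        341       85      sgd    15.0
3         97       24  rmsprop     NaN
4         72       83     adam    54.0
5        144       90  adagrad     NaN
6        374       25     adam    54.0
7         57       87     adam    54.0
8        210        8  adagrad     NaN
sort by lr_x1e4 descending:
   loss_x100  lr_x1e4      opt  epochs
5        144       90  adagrad     NaN
7         57       87     adam    54.0
2        341       85      sgd    15.0
4         72       83     adam    54.0
1        454       81      sgd    15.0
6        374       25     adam    54.0
3         97       24  rmsprop     NaN
0        418        9  adagrad     NaN
8        210        8  adagrad     NaN
add column epochs_plus_4 = t['epochs'] + 4:
   loss_x100  lr_x1e4      opt  epochs  epochs_plus_4
5        144       90  adagrad     NaN            NaN
7         57       87     adam    54.0           58.0
2        341       85      sgd    15.0           19.0
4         72       83     adam    54.0           58.0
1        454       81      sgd    15.0           19.0
6        374       25     adam    54.0           58.0
3         97       24  rmsprop     NaN            NaN
0        418        9  adagrad     NaN            NaN
8        210        8  adagrad     NaN            NaN
drop duplicate opt (keep=last):
   loss_x100  lr_x1e4      opt  epochs  epochs_plus_4
1        454       81      sgd    15.0           19.0
6        374       25     adam    54.0           58.0
3         97       24  rmsprop     NaN            NaN
8        210        8  adagrad     NaN            NaN
filter rows where opt in ['adagrad', 'sgd', 'rmsprop']:
   loss_x100  lr_x1e4      opt  epochs  epochs_plus_4
1        454       81      sgd    15.0           19.0
3         97       24  rmsprop     NaN            NaN
8        210        8  adagrad     NaN            NaN

19.0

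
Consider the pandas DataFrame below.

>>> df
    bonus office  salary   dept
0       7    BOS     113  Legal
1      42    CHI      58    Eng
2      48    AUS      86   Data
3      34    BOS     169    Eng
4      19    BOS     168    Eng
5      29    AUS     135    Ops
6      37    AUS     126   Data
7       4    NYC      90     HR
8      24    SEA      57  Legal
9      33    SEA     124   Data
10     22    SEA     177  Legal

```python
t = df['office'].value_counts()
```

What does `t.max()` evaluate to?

value_counts of office:
office
BOS    3
AUS    3
SEA    3
CHI    1
NYC    1
Name: count, dtype: int64
Taking the max of the resulting series gives 3.

3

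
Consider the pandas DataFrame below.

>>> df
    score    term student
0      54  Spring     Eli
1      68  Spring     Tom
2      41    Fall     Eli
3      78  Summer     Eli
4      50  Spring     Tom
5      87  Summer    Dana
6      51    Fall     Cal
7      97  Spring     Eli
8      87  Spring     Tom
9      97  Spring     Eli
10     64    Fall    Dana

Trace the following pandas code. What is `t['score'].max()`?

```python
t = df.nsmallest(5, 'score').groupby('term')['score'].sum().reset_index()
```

take 5 rows with smallest score:
    score    term student
2      41    Fall     Eli
4      50  Spring     Tom
6      51    Fall     Cal
0      54  Spring     Eli
10     64    Fall    Dana
group by term, sum of score:
term
Fall      156
Spring    104
Name: score, dtype: int64
reset_index():
     term  score
0    Fall    156
1  Spring    104
The max of column 'score' is 156.

156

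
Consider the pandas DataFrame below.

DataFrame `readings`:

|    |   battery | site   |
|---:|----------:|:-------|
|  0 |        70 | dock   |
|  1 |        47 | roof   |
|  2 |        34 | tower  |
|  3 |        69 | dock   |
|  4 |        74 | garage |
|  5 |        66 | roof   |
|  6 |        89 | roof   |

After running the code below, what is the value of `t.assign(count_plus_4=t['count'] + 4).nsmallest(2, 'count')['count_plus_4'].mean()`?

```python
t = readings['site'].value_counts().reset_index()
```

5.0

value_counts of site:
site
roof      3
dock      2
tower     1
garage    1
Name: count, dtype: int64
reset_index():
     site  count
0    roof      3
1    dock      2
2   tower      1
3  garage      1
add column count_plus_4 = t['count'] + 4:
     site  count  count_plus_4
0    roof      3             7
1    dock      2             6
2   tower      1             5
3  garage      1             5
take 2 rows with smallest count:
     site  count  count_plus_4
2   tower      1             5
3  garage      1             5
The mean of column 'count_plus_4' is 5.0.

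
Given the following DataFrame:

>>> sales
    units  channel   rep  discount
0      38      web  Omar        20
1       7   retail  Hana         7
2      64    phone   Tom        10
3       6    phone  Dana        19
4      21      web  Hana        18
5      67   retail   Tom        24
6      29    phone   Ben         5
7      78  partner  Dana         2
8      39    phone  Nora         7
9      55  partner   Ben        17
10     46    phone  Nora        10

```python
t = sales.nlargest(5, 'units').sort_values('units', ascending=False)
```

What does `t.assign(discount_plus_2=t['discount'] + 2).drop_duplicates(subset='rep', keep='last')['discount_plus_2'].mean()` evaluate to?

take 5 rows with largest units:
    units  channel   rep  discount
7      78  partner  Dana         2
5      67   retail   Tom        24
2      64    phone   Tom        10
9      55  partner   Ben        17
10     46    phone  Nora        10
sort by units descending:
    units  channel   rep  discount
7      78  partner  Dana         2
5      67   retail   Tom        24
2      64    phone   Tom        10
9      55  partner   Ben        17
10     46    phone  Nora        10
add column discount_plus_2 = t['discount'] + 2:
    units  channel   rep  discount  discount_plus_2
7      78  partner  Dana         2                4
5      67   retail   Tom        24               26
2      64    phone   Tom        10               12
9      55  partner   Ben        17               19
10     46    phone  Nora        10               12
drop duplicate rep (keep=last):
    units  channel   rep  discount  discount_plus_2
7      78  partner  Dana         2                4
2      64    phone   Tom        10               12
9      55  partner   Ben        17               19
10     46    phone  Nora        10               12
The mean of column 'discount_plus_2' is 11.75.

11.75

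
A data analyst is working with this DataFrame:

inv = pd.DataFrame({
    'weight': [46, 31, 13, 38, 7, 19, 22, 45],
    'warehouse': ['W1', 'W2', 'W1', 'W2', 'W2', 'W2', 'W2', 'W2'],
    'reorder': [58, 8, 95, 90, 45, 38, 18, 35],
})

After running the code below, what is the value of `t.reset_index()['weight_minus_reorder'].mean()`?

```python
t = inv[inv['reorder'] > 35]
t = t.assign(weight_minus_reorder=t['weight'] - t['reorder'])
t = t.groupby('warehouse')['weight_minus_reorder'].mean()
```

-41.6666666667

filter rows where reorder > 35:
   weight warehouse  reorder
0      46        W1       58
2      13        W1       95
3      38        W2       90
4       7        W2       45
5      19        W2       38
add column weight_minus_reorder = t['weight'] - t['reorder']:
   weight warehouse  reorder  weight_minus_reorder
0      46        W1       58                   -12
2      13        W1       95                   -82
3      38        W2       90                   -52
4       7        W2       45                   -38
5      19        W2       38                   -19
group by warehouse, mean of weight_minus_reorder:
warehouse
W1   -47.000000
W2   -36.333333
Name: weight_minus_reorder, dtype: float64
reset_index():
  warehouse  weight_minus_reorder
0        W1            -47.000000
1        W2            -36.333333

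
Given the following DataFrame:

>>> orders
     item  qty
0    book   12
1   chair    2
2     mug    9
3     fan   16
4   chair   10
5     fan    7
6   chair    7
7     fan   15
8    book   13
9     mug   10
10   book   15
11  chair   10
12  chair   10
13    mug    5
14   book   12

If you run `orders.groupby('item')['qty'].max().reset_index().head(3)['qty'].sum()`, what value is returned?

group by item, max of qty:
item
book     15
chair    10
fan      16
mug      10
Name: qty, dtype: int64
reset_index():
    item  qty
0   book   15
1  chair   10
2    fan   16
3    mug   10
take first 3 rows:
    item  qty
0   book   15
1  chair   10
2    fan   16

41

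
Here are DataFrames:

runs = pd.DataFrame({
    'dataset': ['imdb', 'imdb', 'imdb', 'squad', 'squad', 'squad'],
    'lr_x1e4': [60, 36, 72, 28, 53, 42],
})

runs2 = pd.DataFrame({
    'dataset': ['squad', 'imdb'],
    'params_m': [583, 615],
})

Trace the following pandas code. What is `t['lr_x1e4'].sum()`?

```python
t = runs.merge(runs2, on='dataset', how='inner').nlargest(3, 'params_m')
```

merge on 'dataset' (how='inner') → 6 rows:
  dataset  lr_x1e4  params_m
0    imdb       60       615
1    imdb       36       615
2    imdb       72       615
3   squad       28       583
4   squad       53       583
5   squad       42       583
take 3 rows with largest params_m:
  dataset  lr_x1e4  params_m
0    imdb       60       615
1    imdb       36       615
2    imdb       72       615

168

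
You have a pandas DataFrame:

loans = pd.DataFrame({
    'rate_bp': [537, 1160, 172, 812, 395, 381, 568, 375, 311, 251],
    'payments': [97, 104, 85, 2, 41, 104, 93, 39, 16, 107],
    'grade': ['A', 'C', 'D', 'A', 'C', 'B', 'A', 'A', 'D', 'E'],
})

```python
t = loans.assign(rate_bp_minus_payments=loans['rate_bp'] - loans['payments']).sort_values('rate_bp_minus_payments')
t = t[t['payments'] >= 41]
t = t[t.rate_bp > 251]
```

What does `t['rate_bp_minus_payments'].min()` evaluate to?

add column rate_bp_minus_payments = loans['rate_bp'] - loans['payments']:
   rate_bp  payments grade  rate_bp_minus_payments
0      537        97     A                     440
1     1160       104     C                    1056
2      172        85     D                      87
3      812         2     A                     810
4      395        41     C                     354
5      381       104     B                     277
6      568        93     A                     475
7      375        39     A                     336
8      311        16     D                     295
9      251       107     E                     144
sort by rate_bp_minus_payments:
   rate_bp  payments grade  rate_bp_minus_payments
2      172        85     D                      87
9      251       107     E                     144
5      381       104     B                     277
8      311        16     D                     295
7      375        39     A                     336
4      395        41     C                     354
0      537        97     A                     440
6      568        93     A                     475
3      812         2     A                     810
1     1160       104     C                    1056
filter rows where payments >= 41:
   rate_bp  payments grade  rate_bp_minus_payments
2      172        85     D                      87
9      251       107     E                     144
5      381       104     B                     277
4      395        41     C                     354
0      537        97     A                     440
6      568        93     A                     475
1     1160       104     C                    1056
filter rows where rate_bp > 251:
   rate_bp  payments grade  rate_bp_minus_payments
5      381       104     B                     277
4      395        41     C                     354
0      537        97     A                     440
6      568        93     A                     475
1     1160       104     C                    1056
Then the min of column 'rate_bp_minus_payments': 277

277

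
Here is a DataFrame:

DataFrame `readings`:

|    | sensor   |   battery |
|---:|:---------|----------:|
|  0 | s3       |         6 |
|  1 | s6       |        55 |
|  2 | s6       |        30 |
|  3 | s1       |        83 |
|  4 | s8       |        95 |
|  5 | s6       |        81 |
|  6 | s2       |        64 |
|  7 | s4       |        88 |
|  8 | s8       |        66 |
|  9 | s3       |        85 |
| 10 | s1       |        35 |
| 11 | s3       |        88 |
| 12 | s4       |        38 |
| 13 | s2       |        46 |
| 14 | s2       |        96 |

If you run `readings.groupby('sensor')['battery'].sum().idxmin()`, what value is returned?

s1

group by sensor, sum of battery:
sensor
s1    118
s2    206
s3    179
s4    126
s6    166
s8    161
Name: battery, dtype: int64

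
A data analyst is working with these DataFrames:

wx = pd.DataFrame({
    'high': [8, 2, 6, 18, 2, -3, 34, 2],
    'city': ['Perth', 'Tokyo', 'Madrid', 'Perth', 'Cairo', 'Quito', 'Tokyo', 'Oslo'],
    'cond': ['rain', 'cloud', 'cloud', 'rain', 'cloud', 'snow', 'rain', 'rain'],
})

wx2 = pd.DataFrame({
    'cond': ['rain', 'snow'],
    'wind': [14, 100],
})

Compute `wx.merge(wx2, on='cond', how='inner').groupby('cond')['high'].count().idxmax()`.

merge on 'cond' (how='inner') → 5 rows:
   high   city  cond  wind
0     8  Perth  rain    14
1    18  Perth  rain    14
2    -3  Quito  snow   100
3    34  Tokyo  rain    14
4     2   Oslo  rain    14
group by cond, count of high:
cond
rain    4
snow    1
Name: high, dtype: int64

rain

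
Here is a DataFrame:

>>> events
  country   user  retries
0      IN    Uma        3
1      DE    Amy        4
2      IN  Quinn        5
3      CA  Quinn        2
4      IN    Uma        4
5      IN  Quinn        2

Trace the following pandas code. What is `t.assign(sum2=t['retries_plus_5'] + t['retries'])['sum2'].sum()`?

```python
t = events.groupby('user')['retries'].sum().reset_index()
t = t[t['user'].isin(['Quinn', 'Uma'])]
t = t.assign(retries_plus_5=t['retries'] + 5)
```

group by user, sum of retries:
user
Amy      4
Quinn    9
Uma      7
Name: retries, dtype: int64
reset_index():
    user  retries
0    Amy        4
1  Quinn        9
2    Uma        7
filter rows where user in ['Quinn', 'Uma']:
    user  retries
1  Quinn        9
2    Uma        7
add column retries_plus_5 = t['retries'] + 5:
    user  retries  retries_plus_5
1  Quinn        9              14
2    Uma        7              12
add column sum2 = t['retries_plus_5'] + t['retries']:
    user  retries  retries_plus_5  sum2
1  Quinn        9              14    23
2    Uma        7              12    19
Reading off the sum of column 'sum2', we get 42.

42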